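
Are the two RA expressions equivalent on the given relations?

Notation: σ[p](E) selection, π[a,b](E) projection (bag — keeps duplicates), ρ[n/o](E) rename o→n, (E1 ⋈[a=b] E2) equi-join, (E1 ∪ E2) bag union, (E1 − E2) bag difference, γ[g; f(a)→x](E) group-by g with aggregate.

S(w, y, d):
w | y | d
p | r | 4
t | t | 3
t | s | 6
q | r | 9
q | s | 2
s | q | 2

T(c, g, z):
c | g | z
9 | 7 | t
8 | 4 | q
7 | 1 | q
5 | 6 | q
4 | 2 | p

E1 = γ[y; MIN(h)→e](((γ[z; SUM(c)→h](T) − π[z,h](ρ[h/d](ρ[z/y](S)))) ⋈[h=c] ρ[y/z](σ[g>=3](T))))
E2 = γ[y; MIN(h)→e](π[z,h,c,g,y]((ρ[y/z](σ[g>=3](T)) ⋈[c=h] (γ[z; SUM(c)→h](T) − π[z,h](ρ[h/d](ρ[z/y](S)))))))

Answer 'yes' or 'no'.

E1 row counts bottom-up:
  T → 5
  γ[z; SUM(c)→h](T) → 3
  S → 6
  ρ[z/y](S) → 6
  ρ[h/d](ρ[z/y](S)) → 6
  π[z,h](ρ[h/d](ρ[z/y](S))) → 6
  (γ[z; SUM(c)→h](T) − π[z,h](ρ[h/d](ρ[z/y](S)))) → 3
  T → 5
  σ[g>=3](T) → 3
  ρ[y/z](σ[g>=3](T)) → 3
  ((γ[z; SUM(c)→h](T) − π[z,h](ρ[h/d](ρ[z/y](S)))) ⋈[h=c] ρ[y/z](σ[g>=3](T))) → 1
  γ[y; MIN(h)→e](((γ[z; SUM(c)→h](T) − π[z,h](ρ[h/d](ρ[z/y](S)))) ⋈[h=c] ρ[y/z](σ[g>=3](T)))) → 1
E2 row counts bottom-up:
  T → 5
  σ[g>=3](T) → 3
  ρ[y/z](σ[g>=3](T)) → 3
  T → 5
  γ[z; SUM(c)→h](T) → 3
  S → 6
  ρ[z/y](S) → 6
  ρ[h/d](ρ[z/y](S)) → 6
  π[z,h](ρ[h/d](ρ[z/y](S))) → 6
  (γ[z; SUM(c)→h](T) − π[z,h](ρ[h/d](ρ[z/y](S)))) → 3
  (ρ[y/z](σ[g>=3](T)) ⋈[c=h] (γ[z; SUM(c)→h](T) − π[z,h](ρ[h/d](ρ[z/y](S))))) → 1
  π[z,h,c,g,y]((ρ[y/z](σ[g>=3](T)) ⋈[c=h] (γ[z; SUM(c)→h](T) − π[z,h](ρ[h/d](ρ[z/y](S)))))) → 1
  γ[y; MIN(h)→e](π[z,h,c,g,y]((ρ[y/z](σ[g>=3](T)) ⋈[c=h] (γ[z; SUM(c)→h](T) − π[z,h](ρ[h/d](ρ[z/y](S))))))) → 1

E1 and E2 produce the same multiset:
y | e
t | 9

yes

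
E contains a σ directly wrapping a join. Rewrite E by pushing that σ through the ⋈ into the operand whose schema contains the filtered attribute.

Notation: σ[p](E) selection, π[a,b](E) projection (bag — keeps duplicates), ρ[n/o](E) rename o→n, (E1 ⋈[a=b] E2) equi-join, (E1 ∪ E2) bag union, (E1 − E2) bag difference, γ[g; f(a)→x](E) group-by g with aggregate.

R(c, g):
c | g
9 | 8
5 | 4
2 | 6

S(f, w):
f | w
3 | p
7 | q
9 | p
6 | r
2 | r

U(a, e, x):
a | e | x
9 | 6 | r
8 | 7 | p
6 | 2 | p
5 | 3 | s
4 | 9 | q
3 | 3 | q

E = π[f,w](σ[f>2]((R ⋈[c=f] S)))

σ filters on f, owned by the right side.
E' = π[f,w]((R ⋈[c=f] σ[f>2](S)))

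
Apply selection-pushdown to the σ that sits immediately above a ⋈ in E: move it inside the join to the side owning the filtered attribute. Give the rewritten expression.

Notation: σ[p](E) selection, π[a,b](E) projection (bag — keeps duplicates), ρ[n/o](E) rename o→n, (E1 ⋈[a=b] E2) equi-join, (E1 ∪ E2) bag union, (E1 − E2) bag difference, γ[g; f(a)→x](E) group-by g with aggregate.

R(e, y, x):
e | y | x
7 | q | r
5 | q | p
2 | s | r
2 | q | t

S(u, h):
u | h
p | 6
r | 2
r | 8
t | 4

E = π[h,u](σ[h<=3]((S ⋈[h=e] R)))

σ filters on h, owned by the left side.
E' = π[h,u]((σ[h<=3](S) ⋈[h=e] R))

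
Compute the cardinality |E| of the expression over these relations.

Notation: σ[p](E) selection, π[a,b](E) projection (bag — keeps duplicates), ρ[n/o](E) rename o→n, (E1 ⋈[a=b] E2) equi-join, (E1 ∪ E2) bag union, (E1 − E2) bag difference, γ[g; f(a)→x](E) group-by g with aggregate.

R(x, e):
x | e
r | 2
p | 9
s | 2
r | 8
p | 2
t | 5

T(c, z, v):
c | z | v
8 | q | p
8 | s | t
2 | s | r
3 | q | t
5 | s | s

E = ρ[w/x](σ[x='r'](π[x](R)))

Per-node cardinality:
  R → 6
  π[x](R) → 6
  σ[x='r'](π[x](R)) → 2
  ρ[w/x](σ[x='r'](π[x](R))) → 2

|E| = 2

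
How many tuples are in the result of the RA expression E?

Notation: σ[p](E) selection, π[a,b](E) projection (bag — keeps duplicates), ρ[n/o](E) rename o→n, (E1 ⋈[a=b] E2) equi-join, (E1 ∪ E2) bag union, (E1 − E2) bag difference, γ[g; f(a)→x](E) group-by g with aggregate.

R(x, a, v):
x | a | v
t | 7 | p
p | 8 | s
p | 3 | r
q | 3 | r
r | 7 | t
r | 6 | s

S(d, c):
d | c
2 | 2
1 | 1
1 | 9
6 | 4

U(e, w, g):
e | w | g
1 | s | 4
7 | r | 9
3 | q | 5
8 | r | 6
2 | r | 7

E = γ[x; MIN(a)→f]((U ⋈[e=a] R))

Subexpression sizes:
  U → 5
  R → 6
  (U ⋈[e=a] R) → 5
  γ[x; MIN(a)→f]((U ⋈[e=a] R)) → 4

|E| = 4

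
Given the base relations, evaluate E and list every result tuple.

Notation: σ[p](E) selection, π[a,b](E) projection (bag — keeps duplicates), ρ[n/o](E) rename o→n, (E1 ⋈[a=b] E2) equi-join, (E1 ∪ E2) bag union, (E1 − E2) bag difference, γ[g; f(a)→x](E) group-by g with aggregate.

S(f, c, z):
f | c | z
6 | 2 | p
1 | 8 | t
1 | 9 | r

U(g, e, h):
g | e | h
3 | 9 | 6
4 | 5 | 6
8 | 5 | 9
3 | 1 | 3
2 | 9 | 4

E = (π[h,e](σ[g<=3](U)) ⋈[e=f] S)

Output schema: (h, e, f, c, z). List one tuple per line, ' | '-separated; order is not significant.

Per-node cardinality:
  U → 5
  σ[g<=3](U) → 3
  π[h,e](σ[g<=3](U)) → 3
  S → 3
  (π[h,e](σ[g<=3](U)) ⋈[e=f] S) → 2

== RESULT ==
h | e | f | c | z
3 | 1 | 1 | 8 | t
3 | 1 | 1 | 9 | r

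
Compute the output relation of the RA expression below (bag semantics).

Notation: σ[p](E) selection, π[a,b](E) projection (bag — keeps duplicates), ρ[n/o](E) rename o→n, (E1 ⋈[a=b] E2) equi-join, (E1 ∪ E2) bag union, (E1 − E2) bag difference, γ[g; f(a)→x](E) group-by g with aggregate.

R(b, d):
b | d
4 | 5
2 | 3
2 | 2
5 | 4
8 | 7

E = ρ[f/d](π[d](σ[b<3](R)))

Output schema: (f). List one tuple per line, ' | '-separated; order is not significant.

Stepwise |·|:
  R → 5
  σ[b<3](R) → 2
  π[d](σ[b<3](R)) → 2
  ρ[f/d](π[d](σ[b<3](R))) → 2

== RESULT ==
f
2
3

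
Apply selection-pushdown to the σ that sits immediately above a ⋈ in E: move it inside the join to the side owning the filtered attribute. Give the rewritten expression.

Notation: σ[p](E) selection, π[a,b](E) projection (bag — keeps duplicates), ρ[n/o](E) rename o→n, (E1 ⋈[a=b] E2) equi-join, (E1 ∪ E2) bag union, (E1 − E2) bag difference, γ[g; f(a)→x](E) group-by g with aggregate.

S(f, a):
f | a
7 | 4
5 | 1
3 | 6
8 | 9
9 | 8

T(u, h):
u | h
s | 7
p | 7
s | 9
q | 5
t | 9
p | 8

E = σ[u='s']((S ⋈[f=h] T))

σ filters on u, owned by the right side.
E' = (S ⋈[f=h] σ[u='s'](T))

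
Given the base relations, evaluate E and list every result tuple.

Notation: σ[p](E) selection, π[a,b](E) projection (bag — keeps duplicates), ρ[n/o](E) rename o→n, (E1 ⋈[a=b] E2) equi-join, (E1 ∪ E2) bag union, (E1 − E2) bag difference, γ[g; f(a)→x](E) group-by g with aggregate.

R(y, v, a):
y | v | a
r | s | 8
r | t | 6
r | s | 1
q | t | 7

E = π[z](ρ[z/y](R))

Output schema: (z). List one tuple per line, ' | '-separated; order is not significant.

Subexpression sizes:
  R → 4
  ρ[z/y](R) → 4
  π[z](ρ[z/y](R)) → 4

== RESULT ==
z
q
r
r
r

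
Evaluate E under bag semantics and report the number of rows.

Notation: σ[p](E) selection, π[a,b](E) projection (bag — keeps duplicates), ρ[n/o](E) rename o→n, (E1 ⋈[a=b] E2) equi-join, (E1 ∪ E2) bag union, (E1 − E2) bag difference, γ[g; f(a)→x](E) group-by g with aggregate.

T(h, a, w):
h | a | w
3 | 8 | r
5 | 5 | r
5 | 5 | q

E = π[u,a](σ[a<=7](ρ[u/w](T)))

Subexpression sizes:
  T → 3
  ρ[u/w](T) → 3
  σ[a<=7](ρ[u/w](T)) → 2
  π[u,a](σ[a<=7](ρ[u/w](T))) → 2

|E| = 2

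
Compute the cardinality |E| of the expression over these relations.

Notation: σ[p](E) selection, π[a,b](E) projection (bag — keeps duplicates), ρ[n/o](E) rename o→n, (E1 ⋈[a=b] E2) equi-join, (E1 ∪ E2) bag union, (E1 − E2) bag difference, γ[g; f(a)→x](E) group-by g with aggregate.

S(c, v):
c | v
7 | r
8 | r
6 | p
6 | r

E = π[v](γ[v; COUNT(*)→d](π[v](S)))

Subexpression sizes:
  S → 4
  π[v](S) → 4
  γ[v; COUNT(*)→d](π[v](S)) → 2
  π[v](γ[v; COUNT(*)→d](π[v](S))) → 2

|E| = 2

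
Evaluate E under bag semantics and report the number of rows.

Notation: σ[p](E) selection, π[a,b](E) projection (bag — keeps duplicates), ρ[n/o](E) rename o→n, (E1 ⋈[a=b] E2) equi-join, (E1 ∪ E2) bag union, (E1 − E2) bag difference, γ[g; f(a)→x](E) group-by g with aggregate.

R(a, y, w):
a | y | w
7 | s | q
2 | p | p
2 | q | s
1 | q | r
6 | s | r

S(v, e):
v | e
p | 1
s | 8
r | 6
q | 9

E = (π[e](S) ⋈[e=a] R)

Per-node cardinality:
  S → 4
  π[e](S) → 4
  R → 5
  (π[e](S) ⋈[e=a] R) → 2

|E| = 2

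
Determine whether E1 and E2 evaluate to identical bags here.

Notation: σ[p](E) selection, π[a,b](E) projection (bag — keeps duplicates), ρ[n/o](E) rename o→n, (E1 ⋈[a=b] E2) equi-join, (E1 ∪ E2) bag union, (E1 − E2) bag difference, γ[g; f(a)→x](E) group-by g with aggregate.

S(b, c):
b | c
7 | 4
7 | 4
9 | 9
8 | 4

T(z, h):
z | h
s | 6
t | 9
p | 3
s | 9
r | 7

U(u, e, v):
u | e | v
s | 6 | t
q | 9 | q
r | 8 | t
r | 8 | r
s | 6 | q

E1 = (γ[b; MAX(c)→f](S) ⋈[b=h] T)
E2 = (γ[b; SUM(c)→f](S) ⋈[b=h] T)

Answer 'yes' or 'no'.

E1 subexpression sizes:
  S → 4
  γ[b; MAX(c)→f](S) → 3
  T → 5
  (γ[b; MAX(c)→f](S) ⋈[b=h] T) → 3
E2 subexpression sizes:
  S → 4
  γ[b; SUM(c)→f](S) → 3
  T → 5
  (γ[b; SUM(c)→f](S) ⋈[b=h] T) → 3

E1 result:
b | f | z | h
7 | 4 | r | 7
9 | 9 | s | 9
9 | 9 | t | 9
E2 result:
b | f | z | h
7 | 8 | r | 7
9 | 9 | s | 9
9 | 9 | t | 9
Witness: (7, 8, 'r', 7) appears 0× in E1 but 1× in E2.

no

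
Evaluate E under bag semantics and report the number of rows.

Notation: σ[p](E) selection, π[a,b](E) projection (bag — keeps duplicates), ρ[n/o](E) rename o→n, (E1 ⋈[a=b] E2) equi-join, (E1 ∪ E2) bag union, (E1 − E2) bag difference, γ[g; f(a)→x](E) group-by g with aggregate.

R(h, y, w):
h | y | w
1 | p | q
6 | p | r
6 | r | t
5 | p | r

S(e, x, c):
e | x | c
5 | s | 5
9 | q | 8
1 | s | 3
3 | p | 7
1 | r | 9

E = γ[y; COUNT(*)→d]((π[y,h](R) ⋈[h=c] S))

Stepwise |·|:
  R → 4
  π[y,h](R) → 4
  S → 5
  (π[y,h](R) ⋈[h=c] S) → 1
  γ[y; COUNT(*)→d]((π[y,h](R) ⋈[h=c] S)) → 1

|E| = 1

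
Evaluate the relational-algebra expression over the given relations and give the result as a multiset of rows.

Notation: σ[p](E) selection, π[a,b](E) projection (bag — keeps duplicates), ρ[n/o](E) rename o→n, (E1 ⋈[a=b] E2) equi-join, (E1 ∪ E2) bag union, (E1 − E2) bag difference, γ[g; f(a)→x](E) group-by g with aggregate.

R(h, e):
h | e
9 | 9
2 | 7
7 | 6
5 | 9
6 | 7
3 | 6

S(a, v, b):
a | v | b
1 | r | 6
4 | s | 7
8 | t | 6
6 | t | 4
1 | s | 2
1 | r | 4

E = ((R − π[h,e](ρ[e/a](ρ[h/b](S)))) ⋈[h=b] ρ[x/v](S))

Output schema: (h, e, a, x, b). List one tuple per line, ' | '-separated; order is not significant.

Subexpression sizes:
  R → 6
  S → 6
  ρ[h/b](S) → 6
  ρ[e/a](ρ[h/b](S)) → 6
  π[h,e](ρ[e/a](ρ[h/b](S))) → 6
  (R − π[h,e](ρ[e/a](ρ[h/b](S)))) → 6
  S → 6
  ρ[x/v](S) → 6
  ((R − π[h,e](ρ[e/a](ρ[h/b](S)))) ⋈[h=b] ρ[x/v](S)) → 4

== RESULT ==
h | e | a | x | b
2 | 7 | 1 | s | 2
6 | 7 | 1 | r | 6
6 | 7 | 8 | t | 6
7 | 6 | 4 | s | 7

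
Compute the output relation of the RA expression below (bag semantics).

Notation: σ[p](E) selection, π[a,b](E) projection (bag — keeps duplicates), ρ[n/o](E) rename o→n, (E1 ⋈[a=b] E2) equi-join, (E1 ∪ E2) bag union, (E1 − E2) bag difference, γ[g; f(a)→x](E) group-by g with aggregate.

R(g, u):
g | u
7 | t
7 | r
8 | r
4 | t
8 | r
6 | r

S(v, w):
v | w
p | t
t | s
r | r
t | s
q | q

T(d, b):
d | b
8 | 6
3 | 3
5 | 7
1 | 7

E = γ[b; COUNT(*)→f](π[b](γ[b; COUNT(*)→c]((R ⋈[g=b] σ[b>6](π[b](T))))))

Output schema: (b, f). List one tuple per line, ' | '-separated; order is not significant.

Per-node cardinality:
  R → 6
  T → 4
  π[b](T) → 4
  σ[b>6](π[b](T)) → 2
  (R ⋈[g=b] σ[b>6](π[b](T))) → 4
  γ[b; COUNT(*)→c]((R ⋈[g=b] σ[b>6](π[b](T)))) → 1
  π[b](γ[b; COUNT(*)→c]((R ⋈[g=b] σ[b>6](π[b](T))))) → 1
  γ[b; COUNT(*)→f](π[b](γ[b; COUNT(*)→c]((R ⋈[g=b] σ[b>6](π[b](T)))))) → 1

== RESULT ==
b | f
7 | 1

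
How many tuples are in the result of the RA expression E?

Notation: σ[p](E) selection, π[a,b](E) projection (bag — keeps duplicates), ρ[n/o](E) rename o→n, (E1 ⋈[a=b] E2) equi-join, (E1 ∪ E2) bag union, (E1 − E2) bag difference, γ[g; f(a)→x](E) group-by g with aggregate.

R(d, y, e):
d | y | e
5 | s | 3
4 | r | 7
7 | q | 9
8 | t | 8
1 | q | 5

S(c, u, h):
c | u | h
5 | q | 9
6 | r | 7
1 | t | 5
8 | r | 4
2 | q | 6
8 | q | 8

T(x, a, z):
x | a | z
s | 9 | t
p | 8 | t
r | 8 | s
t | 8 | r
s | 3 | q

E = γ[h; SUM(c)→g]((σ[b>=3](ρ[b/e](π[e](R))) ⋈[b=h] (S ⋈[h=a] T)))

Subexpression sizes:
  R → 5
  π[e](R) → 5
  ρ[b/e](π[e](R)) → 5
  σ[b>=3](ρ[b/e](π[e](R))) → 5
  S → 6
  T → 5
  (S ⋈[h=a] T) → 4
  (σ[b>=3](ρ[b/e](π[e](R))) ⋈[b=h] (S ⋈[h=a] T)) → 4
  γ[h; SUM(c)→g]((σ[b>=3](ρ[b/e](π[e](R))) ⋈[b=h] (S ⋈[h=a] T))) → 2

|E| = 2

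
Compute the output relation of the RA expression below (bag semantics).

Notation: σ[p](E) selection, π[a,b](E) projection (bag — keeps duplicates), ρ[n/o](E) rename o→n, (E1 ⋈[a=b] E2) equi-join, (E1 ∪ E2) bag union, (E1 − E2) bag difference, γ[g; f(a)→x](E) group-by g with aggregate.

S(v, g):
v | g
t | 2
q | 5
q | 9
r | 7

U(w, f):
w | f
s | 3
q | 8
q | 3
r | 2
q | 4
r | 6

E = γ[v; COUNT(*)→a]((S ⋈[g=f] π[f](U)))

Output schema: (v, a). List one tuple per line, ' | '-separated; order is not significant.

Row counts bottom-up:
  S → 4
  U → 6
  π[f](U) → 6
  (S ⋈[g=f] π[f](U)) → 1
  γ[v; COUNT(*)→a]((S ⋈[g=f] π[f](U))) → 1

== RESULT ==
v | a
t | 1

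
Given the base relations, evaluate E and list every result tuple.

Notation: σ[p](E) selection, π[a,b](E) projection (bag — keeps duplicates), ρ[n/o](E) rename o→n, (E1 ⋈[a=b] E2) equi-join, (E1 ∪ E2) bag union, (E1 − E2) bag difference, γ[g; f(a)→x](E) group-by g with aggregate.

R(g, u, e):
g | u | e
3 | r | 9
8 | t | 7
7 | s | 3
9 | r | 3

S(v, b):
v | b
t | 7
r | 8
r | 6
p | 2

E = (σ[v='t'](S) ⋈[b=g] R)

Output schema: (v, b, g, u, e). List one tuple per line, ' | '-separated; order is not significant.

Row counts bottom-up:
  S → 4
  σ[v='t'](S) → 1
  R → 4
  (σ[v='t'](S) ⋈[b=g] R) → 1

== RESULT ==
v | b | g | u | e
t | 7 | 7 | s | 3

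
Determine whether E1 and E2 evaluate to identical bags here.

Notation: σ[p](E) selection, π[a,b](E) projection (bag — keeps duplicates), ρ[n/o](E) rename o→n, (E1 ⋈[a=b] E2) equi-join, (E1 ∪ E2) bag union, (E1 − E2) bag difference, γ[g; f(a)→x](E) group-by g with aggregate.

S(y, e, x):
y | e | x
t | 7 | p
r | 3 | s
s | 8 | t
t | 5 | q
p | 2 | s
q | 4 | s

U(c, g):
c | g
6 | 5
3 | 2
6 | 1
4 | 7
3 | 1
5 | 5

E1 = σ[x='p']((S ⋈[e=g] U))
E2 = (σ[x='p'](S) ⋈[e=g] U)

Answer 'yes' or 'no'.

E1 stepwise |·|:
  S → 6
  U → 6
  (S ⋈[e=g] U) → 4
  σ[x='p']((S ⋈[e=g] U)) → 1
E2 stepwise |·|:
  S → 6
  σ[x='p'](S) → 1
  U → 6
  (σ[x='p'](S) ⋈[e=g] U) → 1

E1 and E2 produce the same multiset:
y | e | x | c | g
t | 7 | p | 4 | 7

yes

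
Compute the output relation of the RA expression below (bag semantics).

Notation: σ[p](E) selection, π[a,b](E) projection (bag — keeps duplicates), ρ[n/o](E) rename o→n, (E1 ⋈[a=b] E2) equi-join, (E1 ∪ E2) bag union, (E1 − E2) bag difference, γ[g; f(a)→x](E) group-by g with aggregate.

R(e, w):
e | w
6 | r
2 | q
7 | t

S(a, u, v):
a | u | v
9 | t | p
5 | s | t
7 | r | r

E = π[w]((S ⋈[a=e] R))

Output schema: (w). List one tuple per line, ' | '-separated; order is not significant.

Per-node cardinality:
  S → 3
  R → 3
  (S ⋈[a=e] R) → 1
  π[w]((S ⋈[a=e] R)) → 1

== RESULT ==
w
t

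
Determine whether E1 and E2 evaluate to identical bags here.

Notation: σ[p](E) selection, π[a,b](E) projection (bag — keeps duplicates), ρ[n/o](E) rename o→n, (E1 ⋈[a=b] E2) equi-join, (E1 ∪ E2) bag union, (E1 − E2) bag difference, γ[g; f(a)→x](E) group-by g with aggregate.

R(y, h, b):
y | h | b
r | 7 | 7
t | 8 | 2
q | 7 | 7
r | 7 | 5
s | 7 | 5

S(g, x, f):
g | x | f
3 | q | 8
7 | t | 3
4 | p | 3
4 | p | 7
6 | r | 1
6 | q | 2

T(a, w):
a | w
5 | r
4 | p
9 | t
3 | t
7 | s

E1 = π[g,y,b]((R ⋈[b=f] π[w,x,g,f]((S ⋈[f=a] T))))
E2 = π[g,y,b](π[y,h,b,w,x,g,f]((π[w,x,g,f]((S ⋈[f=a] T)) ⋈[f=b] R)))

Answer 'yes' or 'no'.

E1 stepwise |·|:
  R → 5
  S → 6
  T → 5
  (S ⋈[f=a] T) → 3
  π[w,x,g,f]((S ⋈[f=a] T)) → 3
  (R ⋈[b=f] π[w,x,g,f]((S ⋈[f=a] T))) → 2
  π[g,y,b]((R ⋈[b=f] π[w,x,g,f]((S ⋈[f=a] T)))) → 2
E2 stepwise |·|:
  S → 6
  T → 5
  (S ⋈[f=a] T) → 3
  π[w,x,g,f]((S ⋈[f=a] T)) → 3
  R → 5
  (π[w,x,g,f]((S ⋈[f=a] T)) ⋈[f=b] R) → 2
  π[y,h,b,w,x,g,f]((π[w,x,g,f]((S ⋈[f=a] T)) ⋈[f=b] R)) → 2
  π[g,y,b](π[y,h,b,w,x,g,f]((π[w,x,g,f]((S ⋈[f=a] T)) ⋈[f=b] R))) → 2

E1 and E2 produce the same multiset:
g | y | b
4 | q | 7
4 | r | 7

yes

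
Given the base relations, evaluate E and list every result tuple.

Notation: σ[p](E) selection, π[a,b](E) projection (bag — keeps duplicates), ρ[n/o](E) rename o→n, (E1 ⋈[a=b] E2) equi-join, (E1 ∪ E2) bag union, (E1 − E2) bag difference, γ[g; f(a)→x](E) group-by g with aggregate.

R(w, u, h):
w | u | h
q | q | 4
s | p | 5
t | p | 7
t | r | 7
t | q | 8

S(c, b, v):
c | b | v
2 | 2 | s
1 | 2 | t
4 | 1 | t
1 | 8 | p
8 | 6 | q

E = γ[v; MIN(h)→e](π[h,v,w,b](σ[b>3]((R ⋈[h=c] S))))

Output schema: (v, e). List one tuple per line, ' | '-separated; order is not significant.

Subexpression sizes:
  R → 5
  S → 5
  (R ⋈[h=c] S) → 2
  σ[b>3]((R ⋈[h=c] S)) → 1
  π[h,v,w,b](σ[b>3]((R ⋈[h=c] S))) → 1
  γ[v; MIN(h)→e](π[h,v,w,b](σ[b>3]((R ⋈[h=c] S)))) → 1

== RESULT ==
v | e
q | 8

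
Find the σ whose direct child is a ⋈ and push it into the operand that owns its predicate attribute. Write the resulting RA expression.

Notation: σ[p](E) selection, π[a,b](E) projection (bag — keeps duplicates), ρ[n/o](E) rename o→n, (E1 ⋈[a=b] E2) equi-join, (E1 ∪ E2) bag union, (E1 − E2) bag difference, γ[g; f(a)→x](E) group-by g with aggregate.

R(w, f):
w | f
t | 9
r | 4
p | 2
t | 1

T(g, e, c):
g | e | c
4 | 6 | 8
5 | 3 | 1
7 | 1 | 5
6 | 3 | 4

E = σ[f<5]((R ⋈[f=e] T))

σ filters on f, owned by the left side.
E' = (σ[f<5](R) ⋈[f=e] T)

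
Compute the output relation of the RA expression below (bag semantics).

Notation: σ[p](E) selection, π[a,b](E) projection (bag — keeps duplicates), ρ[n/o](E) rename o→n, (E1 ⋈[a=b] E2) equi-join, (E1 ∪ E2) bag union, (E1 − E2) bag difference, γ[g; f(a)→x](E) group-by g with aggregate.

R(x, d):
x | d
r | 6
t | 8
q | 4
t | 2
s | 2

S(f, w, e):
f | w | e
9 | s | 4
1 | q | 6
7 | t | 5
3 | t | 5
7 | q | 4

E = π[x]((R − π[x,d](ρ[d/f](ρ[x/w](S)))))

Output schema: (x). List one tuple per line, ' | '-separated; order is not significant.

Per-node cardinality:
  R → 5
  S → 5
  ρ[x/w](S) → 5
  ρ[d/f](ρ[x/w](S)) → 5
  π[x,d](ρ[d/f](ρ[x/w](S))) → 5
  (R − π[x,d](ρ[d/f](ρ[x/w](S)))) → 5
  π[x]((R − π[x,d](ρ[d/f](ρ[x/w](S))))) → 5

== RESULT ==
x
q
r
s
t
t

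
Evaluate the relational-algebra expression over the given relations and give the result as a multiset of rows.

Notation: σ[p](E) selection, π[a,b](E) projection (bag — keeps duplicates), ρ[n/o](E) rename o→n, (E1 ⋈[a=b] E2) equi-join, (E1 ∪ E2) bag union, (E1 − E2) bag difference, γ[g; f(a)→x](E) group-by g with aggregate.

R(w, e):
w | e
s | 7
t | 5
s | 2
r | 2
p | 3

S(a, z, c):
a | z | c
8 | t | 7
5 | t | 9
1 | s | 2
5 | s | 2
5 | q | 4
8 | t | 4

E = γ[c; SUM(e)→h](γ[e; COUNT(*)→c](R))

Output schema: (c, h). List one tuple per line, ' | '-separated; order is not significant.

Stepwise |·|:
  R → 5
  γ[e; COUNT(*)→c](R) → 4
  γ[c; SUM(e)→h](γ[e; COUNT(*)→c](R)) → 2

== RESULT ==
c | h
1 | 15
2 | 2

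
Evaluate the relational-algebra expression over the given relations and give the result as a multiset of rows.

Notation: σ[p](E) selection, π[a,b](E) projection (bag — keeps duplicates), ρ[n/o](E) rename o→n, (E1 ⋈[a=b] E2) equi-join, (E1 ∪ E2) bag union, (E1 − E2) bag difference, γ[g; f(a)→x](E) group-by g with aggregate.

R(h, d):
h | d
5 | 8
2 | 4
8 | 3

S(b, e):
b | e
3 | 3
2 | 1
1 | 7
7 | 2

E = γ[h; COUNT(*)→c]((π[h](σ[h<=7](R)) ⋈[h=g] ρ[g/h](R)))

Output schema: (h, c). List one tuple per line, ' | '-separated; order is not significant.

Subexpression sizes:
  R → 3
  σ[h<=7](R) → 2
  π[h](σ[h<=7](R)) → 2
  R → 3
  ρ[g/h](R) → 3
  (π[h](σ[h<=7](R)) ⋈[h=g] ρ[g/h](R)) → 2
  γ[h; COUNT(*)→c]((π[h](σ[h<=7](R)) ⋈[h=g] ρ[g/h](R))) → 2

== RESULT ==
h | c
2 | 1
5 | 1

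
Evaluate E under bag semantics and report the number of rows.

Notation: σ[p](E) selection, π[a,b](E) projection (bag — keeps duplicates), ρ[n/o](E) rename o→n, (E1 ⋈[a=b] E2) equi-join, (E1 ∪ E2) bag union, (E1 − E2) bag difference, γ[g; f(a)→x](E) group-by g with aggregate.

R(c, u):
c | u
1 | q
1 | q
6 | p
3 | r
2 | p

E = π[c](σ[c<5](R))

Stepwise |·|:
  R → 5
  σ[c<5](R) → 4
  π[c](σ[c<5](R)) → 4

|E| = 4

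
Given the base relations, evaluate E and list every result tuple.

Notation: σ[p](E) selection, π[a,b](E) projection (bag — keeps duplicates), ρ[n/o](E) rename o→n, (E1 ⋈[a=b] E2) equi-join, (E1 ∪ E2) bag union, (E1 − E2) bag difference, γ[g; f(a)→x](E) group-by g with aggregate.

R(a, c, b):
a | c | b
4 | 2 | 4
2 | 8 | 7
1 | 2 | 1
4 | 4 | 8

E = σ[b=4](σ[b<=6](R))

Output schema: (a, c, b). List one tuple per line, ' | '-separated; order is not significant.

Stepwise |·|:
  R → 4
  σ[b<=6](R) → 2
  σ[b=4](σ[b<=6](R)) → 1

== RESULT ==
a | c | b
4 | 2 | 4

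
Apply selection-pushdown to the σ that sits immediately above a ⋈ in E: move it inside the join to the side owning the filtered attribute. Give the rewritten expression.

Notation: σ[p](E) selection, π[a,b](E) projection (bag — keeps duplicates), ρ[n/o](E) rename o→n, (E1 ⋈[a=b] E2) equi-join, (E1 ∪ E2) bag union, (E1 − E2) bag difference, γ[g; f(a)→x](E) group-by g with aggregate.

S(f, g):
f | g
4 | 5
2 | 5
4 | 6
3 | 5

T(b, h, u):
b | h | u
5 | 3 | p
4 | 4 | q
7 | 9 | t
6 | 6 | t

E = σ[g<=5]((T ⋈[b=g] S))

σ filters on g, owned by the right side.
E' = (T ⋈[b=g] σ[g<=5](S))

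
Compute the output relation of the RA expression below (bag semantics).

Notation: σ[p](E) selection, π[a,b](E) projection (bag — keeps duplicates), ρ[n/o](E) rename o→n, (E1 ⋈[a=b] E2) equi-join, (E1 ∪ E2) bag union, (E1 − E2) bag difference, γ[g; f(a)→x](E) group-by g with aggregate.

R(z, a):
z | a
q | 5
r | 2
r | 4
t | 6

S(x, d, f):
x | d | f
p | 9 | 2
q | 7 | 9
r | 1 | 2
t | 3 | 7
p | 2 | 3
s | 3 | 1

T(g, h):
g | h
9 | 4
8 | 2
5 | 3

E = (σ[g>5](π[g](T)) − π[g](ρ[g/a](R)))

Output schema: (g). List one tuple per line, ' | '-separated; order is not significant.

Row counts bottom-up:
  T → 3
  π[g](T) → 3
  σ[g>5](π[g](T)) → 2
  R → 4
  ρ[g/a](R) → 4
  π[g](ρ[g/a](R)) → 4
  (σ[g>5](π[g](T)) − π[g](ρ[g/a](R))) → 2

== RESULT ==
g
8
9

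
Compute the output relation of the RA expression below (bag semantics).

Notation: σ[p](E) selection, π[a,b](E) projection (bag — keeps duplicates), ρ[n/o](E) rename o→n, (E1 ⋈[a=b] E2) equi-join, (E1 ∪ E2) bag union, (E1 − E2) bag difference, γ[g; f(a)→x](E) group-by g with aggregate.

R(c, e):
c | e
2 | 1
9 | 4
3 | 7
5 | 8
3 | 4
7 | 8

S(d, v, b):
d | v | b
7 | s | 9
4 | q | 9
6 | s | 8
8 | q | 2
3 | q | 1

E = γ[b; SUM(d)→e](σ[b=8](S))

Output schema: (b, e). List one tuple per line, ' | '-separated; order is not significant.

Subexpression sizes:
  S → 5
  σ[b=8](S) → 1
  γ[b; SUM(d)→e](σ[b=8](S)) → 1

== RESULT ==
b | e
8 | 6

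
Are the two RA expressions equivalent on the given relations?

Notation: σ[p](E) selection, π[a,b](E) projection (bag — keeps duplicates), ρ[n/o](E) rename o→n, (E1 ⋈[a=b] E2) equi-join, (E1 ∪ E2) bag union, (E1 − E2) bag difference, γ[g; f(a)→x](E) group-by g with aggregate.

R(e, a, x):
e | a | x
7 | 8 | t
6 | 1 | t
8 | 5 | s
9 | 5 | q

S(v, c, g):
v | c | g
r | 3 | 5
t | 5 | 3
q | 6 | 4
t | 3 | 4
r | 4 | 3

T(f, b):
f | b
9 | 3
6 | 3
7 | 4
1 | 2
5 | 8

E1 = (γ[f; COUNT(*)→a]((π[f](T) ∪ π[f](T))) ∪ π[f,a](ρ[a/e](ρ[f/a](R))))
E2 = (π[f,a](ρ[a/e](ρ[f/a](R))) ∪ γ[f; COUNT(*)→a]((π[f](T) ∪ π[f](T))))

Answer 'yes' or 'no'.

E1 subexpression sizes:
  T → 5
  π[f](T) → 5
  T → 5
  π[f](T) → 5
  (π[f](T) ∪ π[f](T)) → 10
  γ[f; COUNT(*)→a]((π[f](T) ∪ π[f](T))) → 5
  R → 4
  ρ[f/a](R) → 4
  ρ[a/e](ρ[f/a](R)) → 4
  π[f,a](ρ[a/e](ρ[f/a](R))) → 4
  (γ[f; COUNT(*)→a]((π[f](T) ∪ π[f](T))) ∪ π[f,a](ρ[a/e](ρ[f/a](R)))) → 9
E2 subexpression sizes:
  R → 4
  ρ[f/a](R) → 4
  ρ[a/e](ρ[f/a](R)) → 4
  π[f,a](ρ[a/e](ρ[f/a](R))) → 4
  T → 5
  π[f](T) → 5
  T → 5
  π[f](T) → 5
  (π[f](T) ∪ π[f](T)) → 10
  γ[f; COUNT(*)→a]((π[f](T) ∪ π[f](T))) → 5
  (π[f,a](ρ[a/e](ρ[f/a](R))) ∪ γ[f; COUNT(*)→a]((π[f](T) ∪ π[f](T)))) → 9

E1 and E2 produce the same multiset:
f | a
1 | 2
1 | 6
5 | 2
5 | 8
5 | 9
6 | 2
7 | 2
8 | 7
9 | 2

yes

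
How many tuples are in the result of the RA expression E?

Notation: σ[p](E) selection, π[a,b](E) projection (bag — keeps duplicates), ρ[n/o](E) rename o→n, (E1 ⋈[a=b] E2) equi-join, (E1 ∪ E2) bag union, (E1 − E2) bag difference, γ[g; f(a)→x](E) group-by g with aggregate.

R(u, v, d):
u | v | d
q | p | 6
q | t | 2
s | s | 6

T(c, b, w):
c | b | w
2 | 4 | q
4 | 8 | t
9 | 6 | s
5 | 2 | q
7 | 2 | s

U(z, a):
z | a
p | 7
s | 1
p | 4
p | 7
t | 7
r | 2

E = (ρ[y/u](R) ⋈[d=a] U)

Subexpression sizes:
  R → 3
  ρ[y/u](R) → 3
  U → 6
  (ρ[y/u](R) ⋈[d=a] U) → 1

|E| = 1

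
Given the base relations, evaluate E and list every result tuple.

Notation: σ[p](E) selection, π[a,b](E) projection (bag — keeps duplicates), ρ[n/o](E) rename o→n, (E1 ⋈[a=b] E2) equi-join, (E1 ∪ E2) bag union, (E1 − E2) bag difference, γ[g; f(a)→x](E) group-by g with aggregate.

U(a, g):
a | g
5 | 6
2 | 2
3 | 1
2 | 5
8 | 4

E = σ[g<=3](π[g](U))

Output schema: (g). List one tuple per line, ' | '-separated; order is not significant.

Subexpression sizes:
  U → 5
  π[g](U) → 5
  σ[g<=3](π[g](U)) → 2

== RESULT ==
g
1
2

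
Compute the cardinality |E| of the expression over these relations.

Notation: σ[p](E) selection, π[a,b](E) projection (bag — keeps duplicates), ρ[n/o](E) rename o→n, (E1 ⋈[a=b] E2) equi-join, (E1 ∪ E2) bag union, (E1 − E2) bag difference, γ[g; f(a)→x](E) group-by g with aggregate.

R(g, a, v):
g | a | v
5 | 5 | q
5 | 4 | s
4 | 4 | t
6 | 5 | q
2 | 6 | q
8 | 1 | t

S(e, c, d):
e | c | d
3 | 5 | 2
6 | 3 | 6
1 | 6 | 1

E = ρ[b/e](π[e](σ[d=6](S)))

Subexpression sizes:
  S → 3
  σ[d=6](S) → 1
  π[e](σ[d=6](S)) → 1
  ρ[b/e](π[e](σ[d=6](S))) → 1

|E| = 1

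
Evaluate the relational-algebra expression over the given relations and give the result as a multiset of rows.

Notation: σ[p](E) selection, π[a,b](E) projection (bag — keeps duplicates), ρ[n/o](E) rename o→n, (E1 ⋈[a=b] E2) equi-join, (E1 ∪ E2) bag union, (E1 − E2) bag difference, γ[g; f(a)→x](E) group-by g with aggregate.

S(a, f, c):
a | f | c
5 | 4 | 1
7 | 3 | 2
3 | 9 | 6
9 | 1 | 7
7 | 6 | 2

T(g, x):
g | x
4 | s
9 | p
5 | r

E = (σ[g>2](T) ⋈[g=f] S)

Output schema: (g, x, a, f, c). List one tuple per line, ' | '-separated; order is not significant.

Per-node cardinality:
  T → 3
  σ[g>2](T) → 3
  S → 5
  (σ[g>2](T) ⋈[g=f] S) → 2

== RESULT ==
g | x | a | f | c
4 | s | 5 | 4 | 1
9 | p | 3 | 9 | 6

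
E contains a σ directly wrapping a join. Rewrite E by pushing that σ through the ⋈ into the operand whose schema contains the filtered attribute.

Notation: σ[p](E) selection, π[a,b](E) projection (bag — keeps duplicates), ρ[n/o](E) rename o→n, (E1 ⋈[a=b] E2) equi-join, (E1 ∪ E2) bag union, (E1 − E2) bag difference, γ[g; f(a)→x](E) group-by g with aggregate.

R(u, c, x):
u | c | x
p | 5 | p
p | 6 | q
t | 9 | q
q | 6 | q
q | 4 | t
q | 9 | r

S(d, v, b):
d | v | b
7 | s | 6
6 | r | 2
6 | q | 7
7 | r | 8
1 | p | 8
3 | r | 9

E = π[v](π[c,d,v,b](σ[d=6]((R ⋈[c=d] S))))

σ filters on d, owned by the right side.
E' = π[v](π[c,d,v,b]((R ⋈[c=d] σ[d=6](S))))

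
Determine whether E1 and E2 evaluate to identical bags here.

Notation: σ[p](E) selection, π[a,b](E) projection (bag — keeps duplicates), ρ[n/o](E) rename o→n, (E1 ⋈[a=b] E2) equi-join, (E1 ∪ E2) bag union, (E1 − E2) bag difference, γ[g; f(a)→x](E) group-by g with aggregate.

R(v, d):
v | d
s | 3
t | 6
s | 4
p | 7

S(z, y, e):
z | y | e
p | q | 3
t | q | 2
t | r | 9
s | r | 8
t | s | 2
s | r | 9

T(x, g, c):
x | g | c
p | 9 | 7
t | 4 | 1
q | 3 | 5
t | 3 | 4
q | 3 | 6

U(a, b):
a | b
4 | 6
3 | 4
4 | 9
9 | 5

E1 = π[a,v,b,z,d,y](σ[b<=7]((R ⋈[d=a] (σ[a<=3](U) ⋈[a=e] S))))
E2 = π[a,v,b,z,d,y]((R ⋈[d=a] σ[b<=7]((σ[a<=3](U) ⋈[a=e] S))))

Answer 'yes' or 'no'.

E1 stepwise |·|:
  R → 4
  U → 4
  σ[a<=3](U) → 1
  S → 6
  (σ[a<=3](U) ⋈[a=e] S) → 1
  (R ⋈[d=a] (σ[a<=3](U) ⋈[a=e] S)) → 1
  σ[b<=7]((R ⋈[d=a] (σ[a<=3](U) ⋈[a=e] S))) → 1
  π[a,v,b,z,d,y](σ[b<=7]((R ⋈[d=a] (σ[a<=3](U) ⋈[a=e] S)))) → 1
E2 stepwise |·|:
  R → 4
  U → 4
  σ[a<=3](U) → 1
  S → 6
  (σ[a<=3](U) ⋈[a=e] S) → 1
  σ[b<=7]((σ[a<=3](U) ⋈[a=e] S)) → 1
  (R ⋈[d=a] σ[b<=7]((σ[a<=3](U) ⋈[a=e] S))) → 1
  π[a,v,b,z,d,y]((R ⋈[d=a] σ[b<=7]((σ[a<=3](U) ⋈[a=e] S)))) → 1

E1 and E2 produce the same multiset:
a | v | b | z | d | y
3 | s | 4 | p | 3 | q

yes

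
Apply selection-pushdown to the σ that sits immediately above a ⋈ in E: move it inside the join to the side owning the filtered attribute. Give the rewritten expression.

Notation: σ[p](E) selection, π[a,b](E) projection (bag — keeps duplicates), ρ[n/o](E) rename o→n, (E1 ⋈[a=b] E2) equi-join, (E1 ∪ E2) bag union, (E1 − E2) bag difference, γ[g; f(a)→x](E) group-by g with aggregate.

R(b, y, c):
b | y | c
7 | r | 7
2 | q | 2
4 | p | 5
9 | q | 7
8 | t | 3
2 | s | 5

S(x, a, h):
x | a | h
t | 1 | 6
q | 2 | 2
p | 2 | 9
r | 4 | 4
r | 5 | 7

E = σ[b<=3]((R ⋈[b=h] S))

σ filters on b, owned by the left side.
E' = (σ[b<=3](R) ⋈[b=h] S)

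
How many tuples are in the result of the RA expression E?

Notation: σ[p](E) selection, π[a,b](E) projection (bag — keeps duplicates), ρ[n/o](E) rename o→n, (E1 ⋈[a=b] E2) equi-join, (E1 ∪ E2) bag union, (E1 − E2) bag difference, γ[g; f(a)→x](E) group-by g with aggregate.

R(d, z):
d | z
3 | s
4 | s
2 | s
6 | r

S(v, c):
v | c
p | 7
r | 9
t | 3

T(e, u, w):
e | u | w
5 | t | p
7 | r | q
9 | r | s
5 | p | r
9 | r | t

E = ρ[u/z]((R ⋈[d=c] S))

Per-node cardinality:
  R → 4
  S → 3
  (R ⋈[d=c] S) → 1
  ρ[u/z]((R ⋈[d=c] S)) → 1

|E| = 1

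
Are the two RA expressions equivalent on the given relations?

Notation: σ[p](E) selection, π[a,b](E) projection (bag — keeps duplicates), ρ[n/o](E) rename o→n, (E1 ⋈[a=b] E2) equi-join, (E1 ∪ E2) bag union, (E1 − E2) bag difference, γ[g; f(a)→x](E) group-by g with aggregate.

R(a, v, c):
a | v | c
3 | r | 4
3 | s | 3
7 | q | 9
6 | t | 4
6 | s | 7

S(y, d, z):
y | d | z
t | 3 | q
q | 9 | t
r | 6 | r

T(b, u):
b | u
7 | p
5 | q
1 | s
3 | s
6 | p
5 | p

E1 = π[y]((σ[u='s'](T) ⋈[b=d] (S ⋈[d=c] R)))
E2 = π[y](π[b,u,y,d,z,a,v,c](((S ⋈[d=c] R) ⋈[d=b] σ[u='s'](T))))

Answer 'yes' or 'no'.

E1 row counts bottom-up:
  T → 6
  σ[u='s'](T) → 2
  S → 3
  R → 5
  (S ⋈[d=c] R) → 2
  (σ[u='s'](T) ⋈[b=d] (S ⋈[d=c] R)) → 1
  π[y]((σ[u='s'](T) ⋈[b=d] (S ⋈[d=c] R))) → 1
E2 row counts bottom-up:
  S → 3
  R → 5
  (S ⋈[d=c] R) → 2
  T → 6
  σ[u='s'](T) → 2
  ((S ⋈[d=c] R) ⋈[d=b] σ[u='s'](T)) → 1
  π[b,u,y,d,z,a,v,c](((S ⋈[d=c] R) ⋈[d=b] σ[u='s'](T))) → 1
  π[y](π[b,u,y,d,z,a,v,c](((S ⋈[d=c] R) ⋈[d=b] σ[u='s'](T)))) → 1

E1 and E2 produce the same multiset:
y
t

yes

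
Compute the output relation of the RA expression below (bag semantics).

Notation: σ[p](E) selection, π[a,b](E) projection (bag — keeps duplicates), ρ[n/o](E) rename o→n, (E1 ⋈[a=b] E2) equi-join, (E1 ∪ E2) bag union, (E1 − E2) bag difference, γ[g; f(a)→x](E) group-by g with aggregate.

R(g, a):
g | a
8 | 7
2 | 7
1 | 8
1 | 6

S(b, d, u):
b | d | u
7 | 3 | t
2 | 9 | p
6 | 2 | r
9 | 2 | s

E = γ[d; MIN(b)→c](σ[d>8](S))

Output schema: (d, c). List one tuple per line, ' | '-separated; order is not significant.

Subexpression sizes:
  S → 4
  σ[d>8](S) → 1
  γ[d; MIN(b)→c](σ[d>8](S)) → 1

== RESULT ==
d | c
9 | 2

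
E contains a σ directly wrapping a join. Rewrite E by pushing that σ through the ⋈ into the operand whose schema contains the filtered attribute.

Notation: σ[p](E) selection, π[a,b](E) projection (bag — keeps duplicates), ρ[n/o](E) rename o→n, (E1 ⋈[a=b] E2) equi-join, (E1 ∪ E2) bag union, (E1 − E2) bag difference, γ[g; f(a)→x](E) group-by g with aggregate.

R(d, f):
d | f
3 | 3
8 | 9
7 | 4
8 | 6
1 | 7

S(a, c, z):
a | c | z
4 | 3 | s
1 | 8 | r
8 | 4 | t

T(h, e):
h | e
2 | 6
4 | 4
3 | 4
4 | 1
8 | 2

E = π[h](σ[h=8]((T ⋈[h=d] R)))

σ filters on h, owned by the left side.
E' = π[h]((σ[h=8](T) ⋈[h=d] R))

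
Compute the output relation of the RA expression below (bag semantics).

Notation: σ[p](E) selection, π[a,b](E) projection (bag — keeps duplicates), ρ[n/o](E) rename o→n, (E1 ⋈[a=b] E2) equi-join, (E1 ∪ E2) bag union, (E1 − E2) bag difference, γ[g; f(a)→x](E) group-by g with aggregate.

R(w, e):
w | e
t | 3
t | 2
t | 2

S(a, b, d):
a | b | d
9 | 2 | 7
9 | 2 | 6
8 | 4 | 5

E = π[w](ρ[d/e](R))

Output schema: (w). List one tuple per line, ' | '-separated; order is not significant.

Per-node cardinality:
  R → 3
  ρ[d/e](R) → 3
  π[w](ρ[d/e](R)) → 3

== RESULT ==
w
t
t
t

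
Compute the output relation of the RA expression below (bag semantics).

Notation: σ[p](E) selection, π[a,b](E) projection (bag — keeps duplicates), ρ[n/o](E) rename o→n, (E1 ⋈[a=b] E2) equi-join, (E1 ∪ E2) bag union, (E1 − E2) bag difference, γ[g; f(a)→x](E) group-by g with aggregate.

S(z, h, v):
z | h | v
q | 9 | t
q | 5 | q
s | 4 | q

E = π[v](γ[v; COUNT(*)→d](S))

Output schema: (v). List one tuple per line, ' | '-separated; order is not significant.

Per-node cardinality:
  S → 3
  γ[v; COUNT(*)→d](S) → 2
  π[v](γ[v; COUNT(*)→d](S)) → 2

== RESULT ==
v
q
t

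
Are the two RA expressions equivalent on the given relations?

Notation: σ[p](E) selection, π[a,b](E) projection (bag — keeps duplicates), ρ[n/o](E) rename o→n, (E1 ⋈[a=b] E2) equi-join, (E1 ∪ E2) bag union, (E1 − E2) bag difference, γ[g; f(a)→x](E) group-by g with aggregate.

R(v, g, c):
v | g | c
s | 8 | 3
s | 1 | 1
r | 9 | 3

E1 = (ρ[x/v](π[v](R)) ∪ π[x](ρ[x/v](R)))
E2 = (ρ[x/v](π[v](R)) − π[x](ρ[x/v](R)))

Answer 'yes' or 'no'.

E1 row counts bottom-up:
  R → 3
  π[v](R) → 3
  ρ[x/v](π[v](R)) → 3
  R → 3
  ρ[x/v](R) → 3
  π[x](ρ[x/v](R)) → 3
  (ρ[x/v](π[v](R)) ∪ π[x](ρ[x/v](R))) → 6
E2 row counts bottom-up:
  R → 3
  π[v](R) → 3
  ρ[x/v](π[v](R)) → 3
  R → 3
  ρ[x/v](R) → 3
  π[x](ρ[x/v](R)) → 3
  (ρ[x/v](π[v](R)) − π[x](ρ[x/v](R))) → 0

E1 result:
x
r
r
s
s
s
s
E2 result:
x
(0 rows)
Witness: ('s',) appears 4× in E1 but 0× in E2.

no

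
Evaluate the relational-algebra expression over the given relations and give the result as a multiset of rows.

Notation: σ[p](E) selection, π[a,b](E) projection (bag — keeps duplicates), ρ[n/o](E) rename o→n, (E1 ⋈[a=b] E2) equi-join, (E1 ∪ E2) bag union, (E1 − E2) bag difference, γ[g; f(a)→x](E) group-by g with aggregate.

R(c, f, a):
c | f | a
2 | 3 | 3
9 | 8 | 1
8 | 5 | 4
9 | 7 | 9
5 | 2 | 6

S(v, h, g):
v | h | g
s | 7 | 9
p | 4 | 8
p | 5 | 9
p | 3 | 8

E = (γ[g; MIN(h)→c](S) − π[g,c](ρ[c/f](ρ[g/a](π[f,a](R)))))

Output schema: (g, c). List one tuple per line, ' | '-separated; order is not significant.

Stepwise |·|:
  S → 4
  γ[g; MIN(h)→c](S) → 2
  R → 5
  π[f,a](R) → 5
  ρ[g/a](π[f,a](R)) → 5
  ρ[c/f](ρ[g/a](π[f,a](R))) → 5
  π[g,c](ρ[c/f](ρ[g/a](π[f,a](R)))) → 5
  (γ[g; MIN(h)→c](S) − π[g,c](ρ[c/f](ρ[g/a](π[f,a](R))))) → 2

== RESULT ==
g | c
8 | 3
9 | 5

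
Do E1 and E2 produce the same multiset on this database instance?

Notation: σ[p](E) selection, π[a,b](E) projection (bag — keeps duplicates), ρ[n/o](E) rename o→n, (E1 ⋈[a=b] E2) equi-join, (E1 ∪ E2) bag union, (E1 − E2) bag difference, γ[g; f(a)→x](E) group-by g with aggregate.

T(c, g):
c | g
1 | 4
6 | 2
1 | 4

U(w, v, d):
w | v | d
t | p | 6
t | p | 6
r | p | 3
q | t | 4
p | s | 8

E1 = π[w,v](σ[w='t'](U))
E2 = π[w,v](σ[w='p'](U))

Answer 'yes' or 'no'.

E1 per-node cardinality:
  U → 5
  σ[w='t'](U) → 2
  π[w,v](σ[w='t'](U)) → 2
E2 per-node cardinality:
  U → 5
  σ[w='p'](U) → 1
  π[w,v](σ[w='p'](U)) → 1

E1 result:
w | v
t | p
t | p
E2 result:
w | v
p | s
Witness: ('p', 's') appears 0× in E1 but 1× in E2.

no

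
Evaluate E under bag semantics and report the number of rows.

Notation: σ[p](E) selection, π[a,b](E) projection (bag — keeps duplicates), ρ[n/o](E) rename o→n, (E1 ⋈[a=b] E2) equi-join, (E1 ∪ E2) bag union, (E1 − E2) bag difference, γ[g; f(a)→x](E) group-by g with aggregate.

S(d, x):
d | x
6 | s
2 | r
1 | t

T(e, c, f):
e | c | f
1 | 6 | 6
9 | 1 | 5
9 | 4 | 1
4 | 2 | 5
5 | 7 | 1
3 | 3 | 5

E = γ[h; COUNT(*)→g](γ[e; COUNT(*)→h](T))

Per-node cardinality:
  T → 6
  γ[e; COUNT(*)→h](T) → 5
  γ[h; COUNT(*)→g](γ[e; COUNT(*)→h](T)) → 2

|E| = 2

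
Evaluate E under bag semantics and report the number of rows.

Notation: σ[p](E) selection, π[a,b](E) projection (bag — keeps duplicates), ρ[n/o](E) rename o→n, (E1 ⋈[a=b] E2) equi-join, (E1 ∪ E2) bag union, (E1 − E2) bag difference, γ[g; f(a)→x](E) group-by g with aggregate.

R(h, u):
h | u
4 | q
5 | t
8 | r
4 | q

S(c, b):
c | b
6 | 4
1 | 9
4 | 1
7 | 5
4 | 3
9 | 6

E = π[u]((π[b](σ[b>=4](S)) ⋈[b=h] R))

Subexpression sizes:
  S → 6
  σ[b>=4](S) → 4
  π[b](σ[b>=4](S)) → 4
  R → 4
  (π[b](σ[b>=4](S)) ⋈[b=h] R) → 3
  π[u]((π[b](σ[b>=4](S)) ⋈[b=h] R)) → 3

|E| = 3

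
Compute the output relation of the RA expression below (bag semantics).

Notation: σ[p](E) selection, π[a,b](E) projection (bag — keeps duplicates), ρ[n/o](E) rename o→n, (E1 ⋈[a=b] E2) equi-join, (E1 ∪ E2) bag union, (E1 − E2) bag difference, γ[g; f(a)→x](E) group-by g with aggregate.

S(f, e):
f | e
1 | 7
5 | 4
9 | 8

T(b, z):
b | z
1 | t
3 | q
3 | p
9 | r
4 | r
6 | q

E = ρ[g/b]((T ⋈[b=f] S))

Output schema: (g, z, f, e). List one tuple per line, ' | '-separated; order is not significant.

Per-node cardinality:
  T → 6
  S → 3
  (T ⋈[b=f] S) → 2
  ρ[g/b]((T ⋈[b=f] S)) → 2

== RESULT ==
g | z | f | e
1 | t | 1 | 7
9 | r | 9 | 8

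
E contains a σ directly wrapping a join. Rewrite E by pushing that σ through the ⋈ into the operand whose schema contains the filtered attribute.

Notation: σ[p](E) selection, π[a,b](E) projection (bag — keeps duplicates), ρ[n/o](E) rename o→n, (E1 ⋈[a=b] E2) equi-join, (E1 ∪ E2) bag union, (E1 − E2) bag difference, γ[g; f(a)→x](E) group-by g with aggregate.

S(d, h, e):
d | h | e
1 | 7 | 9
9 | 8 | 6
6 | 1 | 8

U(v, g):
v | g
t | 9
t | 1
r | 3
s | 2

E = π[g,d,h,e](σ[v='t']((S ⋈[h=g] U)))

σ filters on v, owned by the right side.
E' = π[g,d,h,e]((S ⋈[h=g] σ[v='t'](U)))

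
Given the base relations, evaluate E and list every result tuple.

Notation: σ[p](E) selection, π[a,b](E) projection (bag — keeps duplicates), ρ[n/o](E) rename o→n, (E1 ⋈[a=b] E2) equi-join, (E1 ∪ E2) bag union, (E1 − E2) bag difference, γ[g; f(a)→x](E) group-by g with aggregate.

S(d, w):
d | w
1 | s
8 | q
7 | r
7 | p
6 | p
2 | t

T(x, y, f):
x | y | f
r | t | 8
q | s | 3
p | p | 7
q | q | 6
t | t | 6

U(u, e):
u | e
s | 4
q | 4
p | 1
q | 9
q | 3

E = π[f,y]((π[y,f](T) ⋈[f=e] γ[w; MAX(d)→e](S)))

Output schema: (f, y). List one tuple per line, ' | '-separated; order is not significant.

Stepwise |·|:
  T → 5
  π[y,f](T) → 5
  S → 6
  γ[w; MAX(d)→e](S) → 5
  (π[y,f](T) ⋈[f=e] γ[w; MAX(d)→e](S)) → 3
  π[f,y]((π[y,f](T) ⋈[f=e] γ[w; MAX(d)→e](S))) → 3

== RESULT ==
f | y
7 | p
7 | p
8 | t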